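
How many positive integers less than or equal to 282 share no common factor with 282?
92

282 = 2 × 3 × 47
φ(n) = n × ∏(1 - 1/p) for each prime p dividing n
φ(282) = 282 × (1 - 1/2) × (1 - 1/3) × (1 - 1/47) = 92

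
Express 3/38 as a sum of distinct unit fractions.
1/13 + 1/494

Greedy algorithm:
3/38: ceiling(38/3) = 13, use 1/13
1/494: ceiling(494/1) = 494, use 1/494
Result: 3/38 = 1/13 + 1/494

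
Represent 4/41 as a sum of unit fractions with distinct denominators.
1/11 + 1/151 + 1/34051 + 1/2318907151

Greedy algorithm:
4/41: ceiling(41/4) = 11, use 1/11
3/451: ceiling(451/3) = 151, use 1/151
2/68101: ceiling(68101/2) = 34051, use 1/34051
1/2318907151: ceiling(2318907151/1) = 2318907151, use 1/2318907151
Result: 4/41 = 1/11 + 1/151 + 1/34051 + 1/2318907151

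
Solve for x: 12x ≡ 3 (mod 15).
x ≡ 4 (mod 5)

gcd(12, 15) = 3, which divides 3, so solutions exist.
Divide through by 3: 4x ≡ 1 (mod 5).
Find 4^(-1) mod 5 by the extended Euclidean algorithm:
5 = 1 × 4 + 1  ⟹  1 = (1)·5 + (-1)·4
So (-1)·4 ≡ 1 (mod 5), i.e. 4^(-1) ≡ -1 ≡ 4 (mod 5).
x ≡ 4 × 1 = 4 ≡ 4 (mod 5).
Check: 12 × 4 = 48 ≡ 3 (mod 15).
x ≡ 4 (mod 5), giving 3 solutions mod 15.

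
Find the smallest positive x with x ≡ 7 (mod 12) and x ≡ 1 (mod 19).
115

Using Chinese Remainder Theorem:
M = 12 × 19 = 228
M1 = 19, M2 = 12
y1 = 19^(-1) mod 12 = 7
y2 = 12^(-1) mod 19 = 8
x = (7×19×7 + 1×12×8) mod 228 = 115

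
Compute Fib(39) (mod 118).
110

Matrix identity: Q^n = [[F_(n+1), F_n], [F_n, F_(n-1)]] with Q = [[1,1],[1,0]].
n = 39 = 100111₂. Square-and-multiply, entries mod 118:
Q^1 = [[1,1],[1,0]]
Q^2 = (Q^1)² = [[2,1],[1,1]]
Q^4 = (Q^2)² = [[5,3],[3,2]]
Q^9 = (Q^4)²·Q = [[55,34],[34,21]]
Q^19 = (Q^9)²·Q = [[39,51],[51,106]]
Q^39 = (Q^19)²·Q = [[71,110],[110,79]]
F_39 mod 118 = Q^39[0][1] = 110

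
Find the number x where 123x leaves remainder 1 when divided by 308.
303

gcd(123, 308) = 1, so the inverse exists.
Extended Euclidean algorithm on (308, 123):
308 = 2 × 123 + 62  ⟹  62 = (1)·308 + (-2)·123
123 = 1 × 62 + 61  ⟹  61 = (-1)·308 + (3)·123
62 = 1 × 61 + 1  ⟹  1 = (2)·308 + (-5)·123
So (-5)·123 ≡ 1 (mod 308), i.e. 123^(-1) ≡ -5 ≡ 303 (mod 308).
Check: 123 × 303 = 37269 ≡ 1 (mod 308)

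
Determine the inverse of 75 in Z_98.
17

gcd(75, 98) = 1, so the inverse exists.
Extended Euclidean algorithm on (98, 75):
98 = 1 × 75 + 23  ⟹  23 = (1)·98 + (-1)·75
75 = 3 × 23 + 6  ⟹  6 = (-3)·98 + (4)·75
23 = 3 × 6 + 5  ⟹  5 = (10)·98 + (-13)·75
6 = 1 × 5 + 1  ⟹  1 = (-13)·98 + (17)·75
So (17)·75 ≡ 1 (mod 98), i.e. 75^(-1) ≡ 17 (mod 98).
Check: 75 × 17 = 1275 ≡ 1 (mod 98)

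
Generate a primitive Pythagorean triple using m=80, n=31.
(5439, 4960, 7361)

Euclid's formula: a = m² - n², b = 2mn, c = m² + n²
m = 80, n = 31
a = 80² - 31² = 6400 - 961 = 5439
b = 2 × 80 × 31 = 4960
c = 80² + 31² = 6400 + 961 = 7361
Verification: 5439² + 4960² = 29582721 + 24601600 = 54184321 = 7361² ✓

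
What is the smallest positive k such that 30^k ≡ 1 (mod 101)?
50

101 is prime, so ord(30) divides φ(101) = 100.
Divisors of 100: 1, 2, 4, 5, 10, 20, 25, 50, 100.
Repeated squaring: 30^1 ≡ 30, 30^2 ≡ 92, 30^4 ≡ 81, 30^8 ≡ 97, 30^16 ≡ 16, 30^32 ≡ 54, 30^64 ≡ 88 (mod 101).
Test 30^d mod 101 for each divisor d in increasing order:
30^1 ≡ 30
30^2 ≡ 92
30^4 ≡ 81
30^5 = 30^4·30^1 ≡ 6
30^10 = 30^8·30^2 ≡ 36
30^20 = 30^16·30^4 ≡ 84
30^25 = 30^16·30^8·30^1 ≡ 100
30^50 = 30^32·30^16·30^2 ≡ 1  ← first divisor giving 1
The order is 50.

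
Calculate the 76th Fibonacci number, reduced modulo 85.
37

Matrix identity: Q^n = [[F_(n+1), F_n], [F_n, F_(n-1)]] with Q = [[1,1],[1,0]].
n = 76 = 1001100₂. Square-and-multiply, entries mod 85:
Q^1 = [[1,1],[1,0]]
Q^2 = (Q^1)² = [[2,1],[1,1]]
Q^4 = (Q^2)² = [[5,3],[3,2]]
Q^9 = (Q^4)²·Q = [[55,34],[34,21]]
Q^19 = (Q^9)²·Q = [[50,16],[16,34]]
Q^38 = (Q^19)² = [[36,69],[69,52]]
Q^76 = (Q^38)² = [[22,37],[37,70]]
F_76 mod 85 = Q^76[0][1] = 37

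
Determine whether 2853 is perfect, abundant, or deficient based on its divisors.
deficient

Proper divisors of 2853: sum = 1 + 3 + 9 + 317 + 951 = 1281
Since 1281 < 2853, 2853 is deficient.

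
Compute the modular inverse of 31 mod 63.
61

gcd(31, 63) = 1, so the inverse exists.
Extended Euclidean algorithm on (63, 31):
63 = 2 × 31 + 1  ⟹  1 = (1)·63 + (-2)·31
So (-2)·31 ≡ 1 (mod 63), i.e. 31^(-1) ≡ -2 ≡ 61 (mod 63).
Check: 31 × 61 = 1891 ≡ 1 (mod 63)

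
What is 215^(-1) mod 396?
35

gcd(215, 396) = 1, so the inverse exists.
Extended Euclidean algorithm on (396, 215):
396 = 1 × 215 + 181  ⟹  181 = (1)·396 + (-1)·215
215 = 1 × 181 + 34  ⟹  34 = (-1)·396 + (2)·215
181 = 5 × 34 + 11  ⟹  11 = (6)·396 + (-11)·215
34 = 3 × 11 + 1  ⟹  1 = (-19)·396 + (35)·215
So (35)·215 ≡ 1 (mod 396), i.e. 215^(-1) ≡ 35 (mod 396).
Check: 215 × 35 = 7525 ≡ 1 (mod 396)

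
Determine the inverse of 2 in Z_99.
50

gcd(2, 99) = 1, so the inverse exists.
Extended Euclidean algorithm on (99, 2):
99 = 49 × 2 + 1  ⟹  1 = (1)·99 + (-49)·2
So (-49)·2 ≡ 1 (mod 99), i.e. 2^(-1) ≡ -49 ≡ 50 (mod 99).
Check: 2 × 50 = 100 ≡ 1 (mod 99)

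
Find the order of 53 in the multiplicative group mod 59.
29

59 is prime, so ord(53) divides φ(59) = 58.
Divisors of 58: 1, 2, 29, 58.
Repeated squaring: 53^1 ≡ 53, 53^2 ≡ 36, 53^4 ≡ 57, 53^8 ≡ 4, 53^16 ≡ 16, 53^32 ≡ 20 (mod 59).
Test 53^d mod 59 for each divisor d in increasing order:
53^1 ≡ 53
53^2 ≡ 36
53^29 = 53^16·53^8·53^4·53^1 ≡ 1  ← first divisor giving 1
The order is 29.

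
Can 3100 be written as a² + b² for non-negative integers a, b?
Not possible

Factorization: 3100 = 2^2 × 5^2 × 31
By Fermat: n is sum of two squares iff every prime p ≡ 3 (mod 4) appears to even power.
Prime(s) ≡ 3 (mod 4) with odd exponent: [(31, 1)]
Therefore 3100 cannot be expressed as a² + b².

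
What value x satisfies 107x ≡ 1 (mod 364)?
347

gcd(107, 364) = 1, so the inverse exists.
Extended Euclidean algorithm on (364, 107):
364 = 3 × 107 + 43  ⟹  43 = (1)·364 + (-3)·107
107 = 2 × 43 + 21  ⟹  21 = (-2)·364 + (7)·107
43 = 2 × 21 + 1  ⟹  1 = (5)·364 + (-17)·107
So (-17)·107 ≡ 1 (mod 364), i.e. 107^(-1) ≡ -17 ≡ 347 (mod 364).
Check: 107 × 347 = 37129 ≡ 1 (mod 364)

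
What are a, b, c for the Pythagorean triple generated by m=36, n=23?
(767, 1656, 1825)

Euclid's formula: a = m² - n², b = 2mn, c = m² + n²
m = 36, n = 23
a = 36² - 23² = 1296 - 529 = 767
b = 2 × 36 × 23 = 1656
c = 36² + 23² = 1296 + 529 = 1825
Verification: 767² + 1656² = 588289 + 2742336 = 3330625 = 1825² ✓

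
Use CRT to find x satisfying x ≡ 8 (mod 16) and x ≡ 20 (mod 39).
488

Using Chinese Remainder Theorem:
M = 16 × 39 = 624
M1 = 39, M2 = 16
y1 = 39^(-1) mod 16 = 7
y2 = 16^(-1) mod 39 = 22
x = (8×39×7 + 20×16×22) mod 624 = 488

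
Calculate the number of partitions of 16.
231

p(n) counts ways to write n as a sum of positive integers (order ignored).
Euler's pentagonal recurrence: p(k) = p(k-1) + p(k-2) - p(k-5) - p(k-7) + p(k-12) + p(k-15) - ... (offsets j(3j∓1)/2, signs ++--, p(0)=1, p(<0)=0).
DP table for k = 0..15: p(0)=1, p(1)=1, p(2)=2, p(3)=3, p(4)=5, p(5)=7, p(6)=11, p(7)=15, p(8)=22, p(9)=30, p(10)=42, p(11)=56, p(12)=77, p(13)=101, p(14)=135, p(15)=176.
Final step: p(16) = p(15) + p(14) - p(11) - p(9) + p(4) + p(1)
= 176 + 135 - 56 - 30 + 5 + 1
= 231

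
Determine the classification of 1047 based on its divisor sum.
deficient

Proper divisors of 1047: sum = 1 + 3 + 349 = 353
Since 353 < 1047, 1047 is deficient.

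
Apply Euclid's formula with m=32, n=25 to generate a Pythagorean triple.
(399, 1600, 1649)

Euclid's formula: a = m² - n², b = 2mn, c = m² + n²
m = 32, n = 25
a = 32² - 25² = 1024 - 625 = 399
b = 2 × 32 × 25 = 1600
c = 32² + 25² = 1024 + 625 = 1649
Verification: 399² + 1600² = 159201 + 2560000 = 2719201 = 1649² ✓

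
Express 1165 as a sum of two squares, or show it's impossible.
3² + 34² (a=3, b=34)

Factorization: 1165 = 5 × 233
By Fermat: n is sum of two squares iff every prime p ≡ 3 (mod 4) appears to even power.
All primes ≡ 3 (mod 4) appear to even power.
Search a = 0, 1, 2, … for 1165 - a² a perfect square: first hit at a = 3: 1165 - 9 = 1156 = 34².
1165 = 3² + 34² = 9 + 1156 ✓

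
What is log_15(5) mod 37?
35

Baby-step giant-step with step n = ⌈√37⌉ = 7.
Baby steps 15^j mod 37 (j:value) for j=0..6: 0:1, 1:15, 2:3, 3:8, 4:9, 5:24, 6:27.
Giant-step multiplier: 15^(-7) ≡ 15^(36-7) = 15^29 ≡ 18 (mod 37).
Giant steps γ_i = 5·18^i mod 37: γ_0=5, γ_1=16, γ_2=29, γ_3=4, γ_4=35, γ_5=1 (in table at j=0).
x = i·n + j = 5·7 + 0 = 35.
Check: 15^35 ≡ 5 (mod 37).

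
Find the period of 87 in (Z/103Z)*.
102

103 is prime, so ord(87) divides φ(103) = 102.
Divisors of 102: 1, 2, 3, 6, 17, 34, 51, 102.
Repeated squaring: 87^1 ≡ 87, 87^2 ≡ 50, 87^4 ≡ 28, 87^8 ≡ 63, 87^16 ≡ 55, 87^32 ≡ 38, 87^64 ≡ 2 (mod 103).
Test 87^d mod 103 for each divisor d in increasing order:
87^1 ≡ 87
87^2 ≡ 50
87^3 = 87^2·87^1 ≡ 24
87^6 = 87^4·87^2 ≡ 61
87^17 = 87^16·87^1 ≡ 47
87^34 = 87^32·87^2 ≡ 46
87^51 = 87^32·87^16·87^2·87^1 ≡ 102
87^102 = 87^64·87^32·87^4·87^2 ≡ 1  ← first divisor giving 1
The order is 102.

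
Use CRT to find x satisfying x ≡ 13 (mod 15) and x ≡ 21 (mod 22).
43

Using Chinese Remainder Theorem:
M = 15 × 22 = 330
M1 = 22, M2 = 15
y1 = 22^(-1) mod 15 = 13
y2 = 15^(-1) mod 22 = 3
x = (13×22×13 + 21×15×3) mod 330 = 43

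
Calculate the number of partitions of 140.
15065878135

p(n) counts ways to write n as a sum of positive integers (order ignored).
Euler's pentagonal recurrence: p(k) = p(k-1) + p(k-2) - p(k-5) - p(k-7) + p(k-12) + p(k-15) - ... (offsets j(3j∓1)/2, signs ++--, p(0)=1, p(<0)=0).
DP table for k = 0..139: p(0)=1, p(1)=1, p(2)=2, p(3)=3, p(4)=5, p(5)=7, p(6)=11, p(7)=15, p(8)=22, p(9)=30, p(10)=42, p(11)=56, p(12)=77, p(13)=101, p(14)=135, p(15)=176, p(16)=231, p(17)=297, p(18)=385, p(19)=490, p(20)=627, p(21)=792, p(22)=1002, p(23)=1255, p(24)=1575, p(25)=1958, p(26)=2436, p(27)=3010, p(28)=3718, p(29)=4565, p(30)=5604, p(31)=6842, p(32)=8349, p(33)=10143, p(34)=12310, p(35)=14883, p(36)=17977, p(37)=21637, p(38)=26015, p(39)=31185, p(40)=37338, p(41)=44583, p(42)=53174, p(43)=63261, p(44)=75175, p(45)=89134, p(46)=105558, p(47)=124754, p(48)=147273, p(49)=173525, p(50)=204226, p(51)=239943, p(52)=281589, p(53)=329931, p(54)=386155, p(55)=451276, p(56)=526823, p(57)=614154, p(58)=715220, p(59)=831820, p(60)=966467, p(61)=1121505, p(62)=1300156, p(63)=1505499, p(64)=1741630, p(65)=2012558, p(66)=2323520, p(67)=2679689, p(68)=3087735, p(69)=3554345, p(70)=4087968, p(71)=4697205, p(72)=5392783, p(73)=6185689, p(74)=7089500, p(75)=8118264, p(76)=9289091, p(77)=10619863, p(78)=12132164, p(79)=13848650, p(80)=15796476, p(81)=18004327, p(82)=20506255, p(83)=23338469, p(84)=26543660, p(85)=30167357, p(86)=34262962, p(87)=38887673, p(88)=44108109, p(89)=49995925, p(90)=56634173, p(91)=64112359, p(92)=72533807, p(93)=82010177, p(94)=92669720, p(95)=104651419, p(96)=118114304, p(97)=133230930, p(98)=150198136, p(99)=169229875, p(100)=190569292, p(101)=214481126, p(102)=241265379, p(103)=271248950, p(104)=304801365, p(105)=342325709, p(106)=384276336, p(107)=431149389, p(108)=483502844, p(109)=541946240, p(110)=607163746, p(111)=679903203, p(112)=761002156, p(113)=851376628, p(114)=952050665, p(115)=1064144451, p(116)=1188908248, p(117)=1327710076, p(118)=1482074143, p(119)=1653668665, p(120)=1844349560, p(121)=2056148051, p(122)=2291320912, p(123)=2552338241, p(124)=2841940500, p(125)=3163127352, p(126)=3519222692, p(127)=3913864295, p(128)=4351078600, p(129)=4835271870, p(130)=5371315400, p(131)=5964539504, p(132)=6620830889, p(133)=7346629512, p(134)=8149040695, p(135)=9035836076, p(136)=10015581680, p(137)=11097645016, p(138)=12292341831, p(139)=13610949895.
Final step: p(140) = p(139) + p(138) - p(135) - p(133) + p(128) + p(125) - p(118) - p(114) + p(105) + p(100) - p(89) - p(83) + p(70) + p(63) - p(48) - p(40) + p(23) + p(14)
= 13610949895 + 12292341831 - 9035836076 - 7346629512 + 4351078600 + 3163127352 - 1482074143 - 952050665 + 342325709 + 190569292 - 49995925 - 23338469 + 4087968 + 1505499 - 147273 - 37338 + 1255 + 135
= 15065878135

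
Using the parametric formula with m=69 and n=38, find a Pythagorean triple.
(3317, 5244, 6205)

Euclid's formula: a = m² - n², b = 2mn, c = m² + n²
m = 69, n = 38
a = 69² - 38² = 4761 - 1444 = 3317
b = 2 × 69 × 38 = 5244
c = 69² + 38² = 4761 + 1444 = 6205
Verification: 3317² + 5244² = 11002489 + 27499536 = 38502025 = 6205² ✓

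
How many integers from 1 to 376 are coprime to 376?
184

376 = 2^3 × 47
φ(n) = n × ∏(1 - 1/p) for each prime p dividing n
φ(376) = 376 × (1 - 1/2) × (1 - 1/47) = 184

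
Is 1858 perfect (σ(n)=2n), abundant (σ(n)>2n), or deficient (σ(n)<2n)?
deficient

Proper divisors of 1858: sum = 1 + 2 + 929 = 932
Since 932 < 1858, 1858 is deficient.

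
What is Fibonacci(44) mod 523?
358

Matrix identity: Q^n = [[F_(n+1), F_n], [F_n, F_(n-1)]] with Q = [[1,1],[1,0]].
n = 44 = 101100₂. Square-and-multiply, entries mod 523:
Q^1 = [[1,1],[1,0]]
Q^2 = (Q^1)² = [[2,1],[1,1]]
Q^5 = (Q^2)²·Q = [[8,5],[5,3]]
Q^11 = (Q^5)²·Q = [[144,89],[89,55]]
Q^22 = (Q^11)² = [[415,452],[452,486]]
Q^44 = (Q^22)² = [[492,358],[358,134]]
F_44 mod 523 = Q^44[0][1] = 358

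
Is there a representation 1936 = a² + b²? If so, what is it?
0² + 44² (a=0, b=44)

Factorization: 1936 = 2^4 × 11^2
By Fermat: n is sum of two squares iff every prime p ≡ 3 (mod 4) appears to even power.
All primes ≡ 3 (mod 4) appear to even power.
Search a = 0, 1, 2, … for 1936 - a² a perfect square: first hit at a = 0: 1936 - 0 = 1936 = 44².
1936 = 0² + 44² = 0 + 1936 ✓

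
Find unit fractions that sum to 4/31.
1/8 + 1/248

Greedy algorithm:
4/31: ceiling(31/4) = 8, use 1/8
1/248: ceiling(248/1) = 248, use 1/248
Result: 4/31 = 1/8 + 1/248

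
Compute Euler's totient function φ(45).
24

45 = 3^2 × 5
φ(n) = n × ∏(1 - 1/p) for each prime p dividing n
φ(45) = 45 × (1 - 1/3) × (1 - 1/5) = 24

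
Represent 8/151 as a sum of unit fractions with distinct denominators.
1/19 + 1/2869

Greedy algorithm:
8/151: ceiling(151/8) = 19, use 1/19
1/2869: ceiling(2869/1) = 2869, use 1/2869
Result: 8/151 = 1/19 + 1/2869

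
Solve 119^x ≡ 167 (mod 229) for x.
16

Baby-step giant-step with step n = ⌈√229⌉ = 16.
Baby steps 119^j mod 229 (j:value) for j=0..15: 0:1, 1:119, 2:192, 3:177, 4:224, 5:92, 6:185, 7:31, 8:25, 9:227, 10:220, 11:74, 12:104, 13:10, 14:45, 15:88.
Giant-step multiplier: 119^(-16) ≡ 119^(228-16) = 119^212 ≡ 48 (mod 229).
Giant steps γ_i = 167·48^i mod 229: γ_0=167, γ_1=1 (in table at j=0).
x = i·n + j = 1·16 + 0 = 16.
Check: 119^16 ≡ 167 (mod 229).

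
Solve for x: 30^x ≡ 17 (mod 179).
54

Baby-step giant-step with step n = ⌈√179⌉ = 14.
Baby steps 30^j mod 179 (j:value) for j=0..13: 0:1, 1:30, 2:5, 3:150, 4:25, 5:34, 6:125, 7:170, 8:88, 9:134, 10:82, 11:133, 12:52, 13:128.
Giant-step multiplier: 30^(-14) ≡ 30^(178-14) = 30^164 ≡ 42 (mod 179).
Giant steps γ_i = 17·42^i mod 179: γ_0=17, γ_1=177, γ_2=95, γ_3=52 (in table at j=12).
x = i·n + j = 3·14 + 12 = 54.
Check: 30^54 ≡ 17 (mod 179).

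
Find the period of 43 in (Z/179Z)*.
89

179 is prime, so ord(43) divides φ(179) = 178.
Divisors of 178: 1, 2, 89, 178.
Repeated squaring: 43^1 ≡ 43, 43^2 ≡ 59, 43^4 ≡ 80, 43^8 ≡ 135, 43^16 ≡ 146, 43^32 ≡ 15, 43^64 ≡ 46, 43^128 ≡ 147 (mod 179).
Test 43^d mod 179 for each divisor d in increasing order:
43^1 ≡ 43
43^2 ≡ 59
43^89 = 43^64·43^16·43^8·43^1 ≡ 1  ← first divisor giving 1
The order is 89.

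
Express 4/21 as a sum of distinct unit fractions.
1/6 + 1/42

Greedy algorithm:
4/21: ceiling(21/4) = 6, use 1/6
1/42: ceiling(42/1) = 42, use 1/42
Result: 4/21 = 1/6 + 1/42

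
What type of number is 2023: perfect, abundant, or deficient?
deficient

Proper divisors of 2023: sum = 1 + 7 + 17 + 119 + 289 = 433
Since 433 < 2023, 2023 is deficient.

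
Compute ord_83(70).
41

83 is prime, so ord(70) divides φ(83) = 82.
Divisors of 82: 1, 2, 41, 82.
Repeated squaring: 70^1 ≡ 70, 70^2 ≡ 3, 70^4 ≡ 9, 70^8 ≡ 81, 70^16 ≡ 4, 70^32 ≡ 16, 70^64 ≡ 7 (mod 83).
Test 70^d mod 83 for each divisor d in increasing order:
70^1 ≡ 70
70^2 ≡ 3
70^41 = 70^32·70^8·70^1 ≡ 1  ← first divisor giving 1
The order is 41.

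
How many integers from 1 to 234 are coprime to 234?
72

234 = 2 × 3^2 × 13
φ(n) = n × ∏(1 - 1/p) for each prime p dividing n
φ(234) = 234 × (1 - 1/2) × (1 - 1/3) × (1 - 1/13) = 72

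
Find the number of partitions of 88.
44108109

p(n) counts ways to write n as a sum of positive integers (order ignored).
Euler's pentagonal recurrence: p(k) = p(k-1) + p(k-2) - p(k-5) - p(k-7) + p(k-12) + p(k-15) - ... (offsets j(3j∓1)/2, signs ++--, p(0)=1, p(<0)=0).
DP table for k = 0..87: p(0)=1, p(1)=1, p(2)=2, p(3)=3, p(4)=5, p(5)=7, p(6)=11, p(7)=15, p(8)=22, p(9)=30, p(10)=42, p(11)=56, p(12)=77, p(13)=101, p(14)=135, p(15)=176, p(16)=231, p(17)=297, p(18)=385, p(19)=490, p(20)=627, p(21)=792, p(22)=1002, p(23)=1255, p(24)=1575, p(25)=1958, p(26)=2436, p(27)=3010, p(28)=3718, p(29)=4565, p(30)=5604, p(31)=6842, p(32)=8349, p(33)=10143, p(34)=12310, p(35)=14883, p(36)=17977, p(37)=21637, p(38)=26015, p(39)=31185, p(40)=37338, p(41)=44583, p(42)=53174, p(43)=63261, p(44)=75175, p(45)=89134, p(46)=105558, p(47)=124754, p(48)=147273, p(49)=173525, p(50)=204226, p(51)=239943, p(52)=281589, p(53)=329931, p(54)=386155, p(55)=451276, p(56)=526823, p(57)=614154, p(58)=715220, p(59)=831820, p(60)=966467, p(61)=1121505, p(62)=1300156, p(63)=1505499, p(64)=1741630, p(65)=2012558, p(66)=2323520, p(67)=2679689, p(68)=3087735, p(69)=3554345, p(70)=4087968, p(71)=4697205, p(72)=5392783, p(73)=6185689, p(74)=7089500, p(75)=8118264, p(76)=9289091, p(77)=10619863, p(78)=12132164, p(79)=13848650, p(80)=15796476, p(81)=18004327, p(82)=20506255, p(83)=23338469, p(84)=26543660, p(85)=30167357, p(86)=34262962, p(87)=38887673.
Final step: p(88) = p(87) + p(86) - p(83) - p(81) + p(76) + p(73) - p(66) - p(62) + p(53) + p(48) - p(37) - p(31) + p(18) + p(11)
= 38887673 + 34262962 - 23338469 - 18004327 + 9289091 + 6185689 - 2323520 - 1300156 + 329931 + 147273 - 21637 - 6842 + 385 + 56
= 44108109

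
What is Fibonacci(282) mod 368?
360

Matrix identity: Q^n = [[F_(n+1), F_n], [F_n, F_(n-1)]] with Q = [[1,1],[1,0]].
n = 282 = 100011010₂. Square-and-multiply, entries mod 368:
Q^1 = [[1,1],[1,0]]
Q^2 = (Q^1)² = [[2,1],[1,1]]
Q^4 = (Q^2)² = [[5,3],[3,2]]
Q^8 = (Q^4)² = [[34,21],[21,13]]
Q^17 = (Q^8)²·Q = [[8,125],[125,251]]
Q^35 = (Q^17)²·Q = [[224,233],[233,359]]
Q^70 = (Q^35)² = [[321,47],[47,274]]
Q^141 = (Q^70)²·Q = [[367,2],[2,365]]
Q^282 = (Q^141)² = [[5,360],[360,13]]
F_282 mod 368 = Q^282[0][1] = 360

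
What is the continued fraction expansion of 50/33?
[1; 1, 1, 16]

Euclidean algorithm steps:
50 = 1 × 33 + 17
33 = 1 × 17 + 16
17 = 1 × 16 + 1
16 = 16 × 1 + 0
Continued fraction: [1; 1, 1, 16]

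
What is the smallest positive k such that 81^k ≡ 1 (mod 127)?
63

127 is prime, so ord(81) divides φ(127) = 126.
Divisors of 126: 1, 2, 3, 6, 7, 9, 14, 18, 21, 42, 63, 126.
Repeated squaring: 81^1 ≡ 81, 81^2 ≡ 84, 81^4 ≡ 71, 81^8 ≡ 88, 81^16 ≡ 124, 81^32 ≡ 9, 81^64 ≡ 81 (mod 127).
Test 81^d mod 127 for each divisor d in increasing order:
81^1 ≡ 81
81^2 ≡ 84
81^3 = 81^2·81^1 ≡ 73
81^6 = 81^4·81^2 ≡ 122
81^7 = 81^4·81^2·81^1 ≡ 103
81^9 = 81^8·81^1 ≡ 16
81^14 = 81^8·81^4·81^2 ≡ 68
81^18 = 81^16·81^2 ≡ 2
81^21 = 81^16·81^4·81^1 ≡ 19
81^42 = 81^32·81^8·81^2 ≡ 107
81^63 = 81^32·81^16·81^8·81^4·81^2·81^1 ≡ 1  ← first divisor giving 1
The order is 63.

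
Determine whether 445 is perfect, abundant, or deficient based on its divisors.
deficient

Proper divisors of 445: sum = 1 + 5 + 89 = 95
Since 95 < 445, 445 is deficient.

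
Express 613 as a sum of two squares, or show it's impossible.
17² + 18² (a=17, b=18)

Factorization: 613 = 613
By Fermat: n is sum of two squares iff every prime p ≡ 3 (mod 4) appears to even power.
All primes ≡ 3 (mod 4) appear to even power.
Search a = 0, 1, 2, … for 613 - a² a perfect square: first hit at a = 17: 613 - 289 = 324 = 18².
613 = 17² + 18² = 289 + 324 ✓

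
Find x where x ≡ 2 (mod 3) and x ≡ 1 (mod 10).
11

Using Chinese Remainder Theorem:
M = 3 × 10 = 30
M1 = 10, M2 = 3
y1 = 10^(-1) mod 3 = 1
y2 = 3^(-1) mod 10 = 7
x = (2×10×1 + 1×3×7) mod 30 = 11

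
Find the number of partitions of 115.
1064144451

p(n) counts ways to write n as a sum of positive integers (order ignored).
Euler's pentagonal recurrence: p(k) = p(k-1) + p(k-2) - p(k-5) - p(k-7) + p(k-12) + p(k-15) - ... (offsets j(3j∓1)/2, signs ++--, p(0)=1, p(<0)=0).
DP table for k = 0..114: p(0)=1, p(1)=1, p(2)=2, p(3)=3, p(4)=5, p(5)=7, p(6)=11, p(7)=15, p(8)=22, p(9)=30, p(10)=42, p(11)=56, p(12)=77, p(13)=101, p(14)=135, p(15)=176, p(16)=231, p(17)=297, p(18)=385, p(19)=490, p(20)=627, p(21)=792, p(22)=1002, p(23)=1255, p(24)=1575, p(25)=1958, p(26)=2436, p(27)=3010, p(28)=3718, p(29)=4565, p(30)=5604, p(31)=6842, p(32)=8349, p(33)=10143, p(34)=12310, p(35)=14883, p(36)=17977, p(37)=21637, p(38)=26015, p(39)=31185, p(40)=37338, p(41)=44583, p(42)=53174, p(43)=63261, p(44)=75175, p(45)=89134, p(46)=105558, p(47)=124754, p(48)=147273, p(49)=173525, p(50)=204226, p(51)=239943, p(52)=281589, p(53)=329931, p(54)=386155, p(55)=451276, p(56)=526823, p(57)=614154, p(58)=715220, p(59)=831820, p(60)=966467, p(61)=1121505, p(62)=1300156, p(63)=1505499, p(64)=1741630, p(65)=2012558, p(66)=2323520, p(67)=2679689, p(68)=3087735, p(69)=3554345, p(70)=4087968, p(71)=4697205, p(72)=5392783, p(73)=6185689, p(74)=7089500, p(75)=8118264, p(76)=9289091, p(77)=10619863, p(78)=12132164, p(79)=13848650, p(80)=15796476, p(81)=18004327, p(82)=20506255, p(83)=23338469, p(84)=26543660, p(85)=30167357, p(86)=34262962, p(87)=38887673, p(88)=44108109, p(89)=49995925, p(90)=56634173, p(91)=64112359, p(92)=72533807, p(93)=82010177, p(94)=92669720, p(95)=104651419, p(96)=118114304, p(97)=133230930, p(98)=150198136, p(99)=169229875, p(100)=190569292, p(101)=214481126, p(102)=241265379, p(103)=271248950, p(104)=304801365, p(105)=342325709, p(106)=384276336, p(107)=431149389, p(108)=483502844, p(109)=541946240, p(110)=607163746, p(111)=679903203, p(112)=761002156, p(113)=851376628, p(114)=952050665.
Final step: p(115) = p(114) + p(113) - p(110) - p(108) + p(103) + p(100) - p(93) - p(89) + p(80) + p(75) - p(64) - p(58) + p(45) + p(38) - p(23) - p(15)
= 952050665 + 851376628 - 607163746 - 483502844 + 271248950 + 190569292 - 82010177 - 49995925 + 15796476 + 8118264 - 1741630 - 715220 + 89134 + 26015 - 1255 - 176
= 1064144451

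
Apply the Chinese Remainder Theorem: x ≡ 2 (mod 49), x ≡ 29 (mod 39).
1472

Using Chinese Remainder Theorem:
M = 49 × 39 = 1911
M1 = 39, M2 = 49
y1 = 39^(-1) mod 49 = 44
y2 = 49^(-1) mod 39 = 4
x = (2×39×44 + 29×49×4) mod 1911 = 1472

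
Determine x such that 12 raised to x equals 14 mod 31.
28

Baby-step giant-step with step n = ⌈√31⌉ = 6.
Baby steps 12^j mod 31 (j:value) for j=0..5: 0:1, 1:12, 2:20, 3:23, 4:28, 5:26.
Giant-step multiplier: 12^(-6) ≡ 12^(30-6) = 12^24 ≡ 16 (mod 31).
Giant steps γ_i = 14·16^i mod 31: γ_0=14, γ_1=7, γ_2=19, γ_3=25, γ_4=28 (in table at j=4).
x = i·n + j = 4·6 + 4 = 28.
Check: 12^28 ≡ 14 (mod 31).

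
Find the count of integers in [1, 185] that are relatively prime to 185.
144

185 = 5 × 37
φ(n) = n × ∏(1 - 1/p) for each prime p dividing n
φ(185) = 185 × (1 - 1/5) × (1 - 1/37) = 144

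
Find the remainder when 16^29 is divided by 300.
136

Repeated squaring. Binary of 29 = 11101.
16^1 ≡ 16 (mod 300); 16^2 ≡ 256 (mod 300); 16^4 ≡ 136 (mod 300); 16^8 ≡ 196 (mod 300); 16^16 ≡ 16 (mod 300)
16^29 = 16^1 × 16^4 × 16^8 × 16^16 ≡ 136 (mod 300)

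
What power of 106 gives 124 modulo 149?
46

Baby-step giant-step with step n = ⌈√149⌉ = 13.
Baby steps 106^j mod 149 (j:value) for j=0..12: 0:1, 1:106, 2:61, 3:59, 4:145, 5:23, 6:54, 7:62, 8:16, 9:57, 10:82, 11:50, 12:85.
Giant-step multiplier: 106^(-13) ≡ 106^(148-13) = 106^135 ≡ 66 (mod 149).
Giant steps γ_i = 124·66^i mod 149: γ_0=124, γ_1=138, γ_2=19, γ_3=62 (in table at j=7).
x = i·n + j = 3·13 + 7 = 46.
Check: 106^46 ≡ 124 (mod 149).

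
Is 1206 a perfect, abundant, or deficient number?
abundant

Proper divisors of 1206: sum = 1 + 2 + 3 + 6 + 9 + 18 + 67 + 134 + 201 + 402 + 603 = 1446
Since 1446 > 1206, 1206 is abundant.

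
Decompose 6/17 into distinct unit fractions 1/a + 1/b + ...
1/3 + 1/51

Greedy algorithm:
6/17: ceiling(17/6) = 3, use 1/3
1/51: ceiling(51/1) = 51, use 1/51
Result: 6/17 = 1/3 + 1/51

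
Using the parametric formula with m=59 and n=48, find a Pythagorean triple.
(1177, 5664, 5785)

Euclid's formula: a = m² - n², b = 2mn, c = m² + n²
m = 59, n = 48
a = 59² - 48² = 3481 - 2304 = 1177
b = 2 × 59 × 48 = 5664
c = 59² + 48² = 3481 + 2304 = 5785
Verification: 1177² + 5664² = 1385329 + 32080896 = 33466225 = 5785² ✓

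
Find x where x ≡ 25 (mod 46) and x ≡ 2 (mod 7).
163

Using Chinese Remainder Theorem:
M = 46 × 7 = 322
M1 = 7, M2 = 46
y1 = 7^(-1) mod 46 = 33
y2 = 46^(-1) mod 7 = 2
x = (25×7×33 + 2×46×2) mod 322 = 163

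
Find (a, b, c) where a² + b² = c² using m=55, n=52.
(321, 5720, 5729)

Euclid's formula: a = m² - n², b = 2mn, c = m² + n²
m = 55, n = 52
a = 55² - 52² = 3025 - 2704 = 321
b = 2 × 55 × 52 = 5720
c = 55² + 52² = 3025 + 2704 = 5729
Verification: 321² + 5720² = 103041 + 32718400 = 32821441 = 5729² ✓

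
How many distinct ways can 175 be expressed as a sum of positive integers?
435157697830

p(n) counts ways to write n as a sum of positive integers (order ignored).
Euler's pentagonal recurrence: p(k) = p(k-1) + p(k-2) - p(k-5) - p(k-7) + p(k-12) + p(k-15) - ... (offsets j(3j∓1)/2, signs ++--, p(0)=1, p(<0)=0).
DP table for k = 0..174: p(0)=1, p(1)=1, p(2)=2, p(3)=3, p(4)=5, p(5)=7, p(6)=11, p(7)=15, p(8)=22, p(9)=30, p(10)=42, p(11)=56, p(12)=77, p(13)=101, p(14)=135, p(15)=176, p(16)=231, p(17)=297, p(18)=385, p(19)=490, p(20)=627, p(21)=792, p(22)=1002, p(23)=1255, p(24)=1575, p(25)=1958, p(26)=2436, p(27)=3010, p(28)=3718, p(29)=4565, p(30)=5604, p(31)=6842, p(32)=8349, p(33)=10143, p(34)=12310, p(35)=14883, p(36)=17977, p(37)=21637, p(38)=26015, p(39)=31185, p(40)=37338, p(41)=44583, p(42)=53174, p(43)=63261, p(44)=75175, p(45)=89134, p(46)=105558, p(47)=124754, p(48)=147273, p(49)=173525, p(50)=204226, p(51)=239943, p(52)=281589, p(53)=329931, p(54)=386155, p(55)=451276, p(56)=526823, p(57)=614154, p(58)=715220, p(59)=831820, p(60)=966467, p(61)=1121505, p(62)=1300156, p(63)=1505499, p(64)=1741630, p(65)=2012558, p(66)=2323520, p(67)=2679689, p(68)=3087735, p(69)=3554345, p(70)=4087968, p(71)=4697205, p(72)=5392783, p(73)=6185689, p(74)=7089500, p(75)=8118264, p(76)=9289091, p(77)=10619863, p(78)=12132164, p(79)=13848650, p(80)=15796476, p(81)=18004327, p(82)=20506255, p(83)=23338469, p(84)=26543660, p(85)=30167357, p(86)=34262962, p(87)=38887673, p(88)=44108109, p(89)=49995925, p(90)=56634173, p(91)=64112359, p(92)=72533807, p(93)=82010177, p(94)=92669720, p(95)=104651419, p(96)=118114304, p(97)=133230930, p(98)=150198136, p(99)=169229875, p(100)=190569292, p(101)=214481126, p(102)=241265379, p(103)=271248950, p(104)=304801365, p(105)=342325709, p(106)=384276336, p(107)=431149389, p(108)=483502844, p(109)=541946240, p(110)=607163746, p(111)=679903203, p(112)=761002156, p(113)=851376628, p(114)=952050665, p(115)=1064144451, p(116)=1188908248, p(117)=1327710076, p(118)=1482074143, p(119)=1653668665, p(120)=1844349560, p(121)=2056148051, p(122)=2291320912, p(123)=2552338241, p(124)=2841940500, p(125)=3163127352, p(126)=3519222692, p(127)=3913864295, p(128)=4351078600, p(129)=4835271870, p(130)=5371315400, p(131)=5964539504, p(132)=6620830889, p(133)=7346629512, p(134)=8149040695, p(135)=9035836076, p(136)=10015581680, p(137)=11097645016, p(138)=12292341831, p(139)=13610949895, p(140)=15065878135, p(141)=16670689208, p(142)=18440293320, p(143)=20390982757, p(144)=22540654445, p(145)=24908858009, p(146)=27517052599, p(147)=30388671978, p(148)=33549419497, p(149)=37027355200, p(150)=40853235313, p(151)=45060624582, p(152)=49686288421, p(153)=54770336324, p(154)=60356673280, p(155)=66493182097, p(156)=73232243759, p(157)=80630964769, p(158)=88751778802, p(159)=97662728555, p(160)=107438159466, p(161)=118159068427, p(162)=129913904637, p(163)=142798995930, p(164)=156919475295, p(165)=172389800255, p(166)=189334822579, p(167)=207890420102, p(168)=228204732751, p(169)=250438925115, p(170)=274768617130, p(171)=301384802048, p(172)=330495499613, p(173)=362326859895, p(174)=397125074750.
Final step: p(175) = p(174) + p(173) - p(170) - p(168) + p(163) + p(160) - p(153) - p(149) + p(140) + p(135) - p(124) - p(118) + p(105) + p(98) - p(83) - p(75) + p(58) + p(49) - p(30) - p(20)
= 397125074750 + 362326859895 - 274768617130 - 228204732751 + 142798995930 + 107438159466 - 54770336324 - 37027355200 + 15065878135 + 9035836076 - 2841940500 - 1482074143 + 342325709 + 150198136 - 23338469 - 8118264 + 715220 + 173525 - 5604 - 627
= 435157697830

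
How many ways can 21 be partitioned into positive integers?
792

p(n) counts ways to write n as a sum of positive integers (order ignored).
Euler's pentagonal recurrence: p(k) = p(k-1) + p(k-2) - p(k-5) - p(k-7) + p(k-12) + p(k-15) - ... (offsets j(3j∓1)/2, signs ++--, p(0)=1, p(<0)=0).
DP table for k = 0..20: p(0)=1, p(1)=1, p(2)=2, p(3)=3, p(4)=5, p(5)=7, p(6)=11, p(7)=15, p(8)=22, p(9)=30, p(10)=42, p(11)=56, p(12)=77, p(13)=101, p(14)=135, p(15)=176, p(16)=231, p(17)=297, p(18)=385, p(19)=490, p(20)=627.
Final step: p(21) = p(20) + p(19) - p(16) - p(14) + p(9) + p(6)
= 627 + 490 - 231 - 135 + 30 + 11
= 792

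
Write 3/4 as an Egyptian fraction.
1/2 + 1/4

Greedy algorithm:
3/4: ceiling(4/3) = 2, use 1/2
1/4: ceiling(4/1) = 4, use 1/4
Result: 3/4 = 1/2 + 1/4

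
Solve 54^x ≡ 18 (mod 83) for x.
77

Baby-step giant-step with step n = ⌈√83⌉ = 10.
Baby steps 54^j mod 83 (j:value) for j=0..9: 0:1, 1:54, 2:11, 3:13, 4:38, 5:60, 6:3, 7:79, 8:33, 9:39.
Giant-step multiplier: 54^(-10) ≡ 54^(82-10) = 54^72 ≡ 75 (mod 83).
Giant steps γ_i = 18·75^i mod 83: γ_0=18, γ_1=22, γ_2=73, γ_3=80, γ_4=24, γ_5=57, γ_6=42, γ_7=79 (in table at j=7).
x = i·n + j = 7·10 + 7 = 77.
Check: 54^77 ≡ 18 (mod 83).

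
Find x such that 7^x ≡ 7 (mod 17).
1

Baby-step giant-step with step n = ⌈√17⌉ = 5.
Baby steps 7^j mod 17 (j:value) for j=0..4: 0:1, 1:7, 2:15, 3:3, 4:4.
h = 7 is already in the table at j=1, so x = 1.
Check: 7^1 ≡ 7 (mod 17).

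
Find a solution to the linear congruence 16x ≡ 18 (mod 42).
x ≡ 9 (mod 21)

gcd(16, 42) = 2, which divides 18, so solutions exist.
Divide through by 2: 8x ≡ 9 (mod 21).
Find 8^(-1) mod 21 by the extended Euclidean algorithm:
21 = 2 × 8 + 5  ⟹  5 = (1)·21 + (-2)·8
8 = 1 × 5 + 3  ⟹  3 = (-1)·21 + (3)·8
5 = 1 × 3 + 2  ⟹  2 = (2)·21 + (-5)·8
3 = 1 × 2 + 1  ⟹  1 = (-3)·21 + (8)·8
So (8)·8 ≡ 1 (mod 21), i.e. 8^(-1) ≡ 8 (mod 21).
x ≡ 8 × 9 = 72 ≡ 9 (mod 21).
Check: 16 × 9 = 144 ≡ 18 (mod 42).
x ≡ 9 (mod 21), giving 2 solutions mod 42.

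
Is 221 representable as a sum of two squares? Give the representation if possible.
5² + 14² (a=5, b=14)

Factorization: 221 = 13 × 17
By Fermat: n is sum of two squares iff every prime p ≡ 3 (mod 4) appears to even power.
All primes ≡ 3 (mod 4) appear to even power.
Search a = 0, 1, 2, … for 221 - a² a perfect square: first hit at a = 5: 221 - 25 = 196 = 14².
221 = 5² + 14² = 25 + 196 ✓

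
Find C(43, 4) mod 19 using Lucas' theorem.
5

Using Lucas' theorem:
Write n=43 and k=4 in base 19:
n in base 19: [2, 5]
k in base 19: [0, 4]
C(43,4) mod 19 = ∏ C(n_i, k_i) mod 19
Digit binomials (mod 19): C(2,0) = 1; C(5,4) = 5
Product: 1 × 5 = 5 ≡ 5 (mod 19)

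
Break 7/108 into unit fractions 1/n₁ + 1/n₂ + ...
1/16 + 1/432

Greedy algorithm:
7/108: ceiling(108/7) = 16, use 1/16
1/432: ceiling(432/1) = 432, use 1/432
Result: 7/108 = 1/16 + 1/432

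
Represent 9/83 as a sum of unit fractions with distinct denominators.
1/10 + 1/119 + 1/32924 + 1/1625951740

Greedy algorithm:
9/83: ceiling(83/9) = 10, use 1/10
7/830: ceiling(830/7) = 119, use 1/119
3/98770: ceiling(98770/3) = 32924, use 1/32924
1/1625951740: ceiling(1625951740/1) = 1625951740, use 1/1625951740
Result: 9/83 = 1/10 + 1/119 + 1/32924 + 1/1625951740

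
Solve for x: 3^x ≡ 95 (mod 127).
45

Baby-step giant-step with step n = ⌈√127⌉ = 12.
Baby steps 3^j mod 127 (j:value) for j=0..11: 0:1, 1:3, 2:9, 3:27, 4:81, 5:116, 6:94, 7:28, 8:84, 9:125, 10:121, 11:109.
Giant-step multiplier: 3^(-12) ≡ 3^(126-12) = 3^114 ≡ 87 (mod 127).
Giant steps γ_i = 95·87^i mod 127: γ_0=95, γ_1=10, γ_2=108, γ_3=125 (in table at j=9).
x = i·n + j = 3·12 + 9 = 45.
Check: 3^45 ≡ 95 (mod 127).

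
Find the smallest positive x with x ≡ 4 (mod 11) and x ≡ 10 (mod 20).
70

Using Chinese Remainder Theorem:
M = 11 × 20 = 220
M1 = 20, M2 = 11
y1 = 20^(-1) mod 11 = 5
y2 = 11^(-1) mod 20 = 11
x = (4×20×5 + 10×11×11) mod 220 = 70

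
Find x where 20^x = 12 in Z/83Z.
28

Baby-step giant-step with step n = ⌈√83⌉ = 10.
Baby steps 20^j mod 83 (j:value) for j=0..9: 0:1, 1:20, 2:68, 3:32, 4:59, 5:18, 6:28, 7:62, 8:78, 9:66.
Giant-step multiplier: 20^(-10) ≡ 20^(82-10) = 20^72 ≡ 31 (mod 83).
Giant steps γ_i = 12·31^i mod 83: γ_0=12, γ_1=40, γ_2=78 (in table at j=8).
x = i·n + j = 2·10 + 8 = 28.
Check: 20^28 ≡ 12 (mod 83).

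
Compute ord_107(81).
53

107 is prime, so ord(81) divides φ(107) = 106.
Divisors of 106: 1, 2, 53, 106.
Repeated squaring: 81^1 ≡ 81, 81^2 ≡ 34, 81^4 ≡ 86, 81^8 ≡ 13, 81^16 ≡ 62, 81^32 ≡ 99, 81^64 ≡ 64 (mod 107).
Test 81^d mod 107 for each divisor d in increasing order:
81^1 ≡ 81
81^2 ≡ 34
81^53 = 81^32·81^16·81^4·81^1 ≡ 1  ← first divisor giving 1
The order is 53.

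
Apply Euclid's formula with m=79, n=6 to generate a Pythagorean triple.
(6205, 948, 6277)

Euclid's formula: a = m² - n², b = 2mn, c = m² + n²
m = 79, n = 6
a = 79² - 6² = 6241 - 36 = 6205
b = 2 × 79 × 6 = 948
c = 79² + 6² = 6241 + 36 = 6277
Verification: 6205² + 948² = 38502025 + 898704 = 39400729 = 6277² ✓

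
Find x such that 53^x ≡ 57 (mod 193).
185

Baby-step giant-step with step n = ⌈√193⌉ = 14.
Baby steps 53^j mod 193 (j:value) for j=0..13: 0:1, 1:53, 2:107, 3:74, 4:62, 5:5, 6:72, 7:149, 8:177, 9:117, 10:25, 11:167, 12:166, 13:113.
Giant-step multiplier: 53^(-14) ≡ 53^(192-14) = 53^178 ≡ 161 (mod 193).
Giant steps γ_i = 57·161^i mod 193: γ_0=57, γ_1=106, γ_2=82, γ_3=78, γ_4=13, γ_5=163, γ_6=188, γ_7=160, γ_8=91, γ_9=176, γ_10=158, γ_11=155, γ_12=58, γ_13=74 (in table at j=3).
x = i·n + j = 13·14 + 3 = 185.
Check: 53^185 ≡ 57 (mod 193).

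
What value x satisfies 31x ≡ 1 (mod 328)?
127

gcd(31, 328) = 1, so the inverse exists.
Extended Euclidean algorithm on (328, 31):
328 = 10 × 31 + 18  ⟹  18 = (1)·328 + (-10)·31
31 = 1 × 18 + 13  ⟹  13 = (-1)·328 + (11)·31
18 = 1 × 13 + 5  ⟹  5 = (2)·328 + (-21)·31
13 = 2 × 5 + 3  ⟹  3 = (-5)·328 + (53)·31
5 = 1 × 3 + 2  ⟹  2 = (7)·328 + (-74)·31
3 = 1 × 2 + 1  ⟹  1 = (-12)·328 + (127)·31
So (127)·31 ≡ 1 (mod 328), i.e. 31^(-1) ≡ 127 (mod 328).
Check: 31 × 127 = 3937 ≡ 1 (mod 328)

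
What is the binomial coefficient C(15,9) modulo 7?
0

Using Lucas' theorem:
Write n=15 and k=9 in base 7:
n in base 7: [2, 1]
k in base 7: [1, 2]
C(15,9) mod 7 = ∏ C(n_i, k_i) mod 7
Digit binomials (mod 7): C(2,1) = 2; C(1,2) = 0 (k_i > n_i)
Product: 2 × 0 = 0 ≡ 0 (mod 7)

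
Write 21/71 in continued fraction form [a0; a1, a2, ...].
[0; 3, 2, 1, 1, 1, 2]

Euclidean algorithm steps:
21 = 0 × 71 + 21
71 = 3 × 21 + 8
21 = 2 × 8 + 5
8 = 1 × 5 + 3
5 = 1 × 3 + 2
3 = 1 × 2 + 1
2 = 2 × 1 + 0
Continued fraction: [0; 3, 2, 1, 1, 1, 2]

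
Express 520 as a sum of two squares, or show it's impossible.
6² + 22² (a=6, b=22)

Factorization: 520 = 2^3 × 5 × 13
By Fermat: n is sum of two squares iff every prime p ≡ 3 (mod 4) appears to even power.
All primes ≡ 3 (mod 4) appear to even power.
Search a = 0, 1, 2, … for 520 - a² a perfect square: first hit at a = 6: 520 - 36 = 484 = 22².
520 = 6² + 22² = 36 + 484 ✓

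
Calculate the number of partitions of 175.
435157697830

p(n) counts ways to write n as a sum of positive integers (order ignored).
Euler's pentagonal recurrence: p(k) = p(k-1) + p(k-2) - p(k-5) - p(k-7) + p(k-12) + p(k-15) - ... (offsets j(3j∓1)/2, signs ++--, p(0)=1, p(<0)=0).
DP table for k = 0..174: p(0)=1, p(1)=1, p(2)=2, p(3)=3, p(4)=5, p(5)=7, p(6)=11, p(7)=15, p(8)=22, p(9)=30, p(10)=42, p(11)=56, p(12)=77, p(13)=101, p(14)=135, p(15)=176, p(16)=231, p(17)=297, p(18)=385, p(19)=490, p(20)=627, p(21)=792, p(22)=1002, p(23)=1255, p(24)=1575, p(25)=1958, p(26)=2436, p(27)=3010, p(28)=3718, p(29)=4565, p(30)=5604, p(31)=6842, p(32)=8349, p(33)=10143, p(34)=12310, p(35)=14883, p(36)=17977, p(37)=21637, p(38)=26015, p(39)=31185, p(40)=37338, p(41)=44583, p(42)=53174, p(43)=63261, p(44)=75175, p(45)=89134, p(46)=105558, p(47)=124754, p(48)=147273, p(49)=173525, p(50)=204226, p(51)=239943, p(52)=281589, p(53)=329931, p(54)=386155, p(55)=451276, p(56)=526823, p(57)=614154, p(58)=715220, p(59)=831820, p(60)=966467, p(61)=1121505, p(62)=1300156, p(63)=1505499, p(64)=1741630, p(65)=2012558, p(66)=2323520, p(67)=2679689, p(68)=3087735, p(69)=3554345, p(70)=4087968, p(71)=4697205, p(72)=5392783, p(73)=6185689, p(74)=7089500, p(75)=8118264, p(76)=9289091, p(77)=10619863, p(78)=12132164, p(79)=13848650, p(80)=15796476, p(81)=18004327, p(82)=20506255, p(83)=23338469, p(84)=26543660, p(85)=30167357, p(86)=34262962, p(87)=38887673, p(88)=44108109, p(89)=49995925, p(90)=56634173, p(91)=64112359, p(92)=72533807, p(93)=82010177, p(94)=92669720, p(95)=104651419, p(96)=118114304, p(97)=133230930, p(98)=150198136, p(99)=169229875, p(100)=190569292, p(101)=214481126, p(102)=241265379, p(103)=271248950, p(104)=304801365, p(105)=342325709, p(106)=384276336, p(107)=431149389, p(108)=483502844, p(109)=541946240, p(110)=607163746, p(111)=679903203, p(112)=761002156, p(113)=851376628, p(114)=952050665, p(115)=1064144451, p(116)=1188908248, p(117)=1327710076, p(118)=1482074143, p(119)=1653668665, p(120)=1844349560, p(121)=2056148051, p(122)=2291320912, p(123)=2552338241, p(124)=2841940500, p(125)=3163127352, p(126)=3519222692, p(127)=3913864295, p(128)=4351078600, p(129)=4835271870, p(130)=5371315400, p(131)=5964539504, p(132)=6620830889, p(133)=7346629512, p(134)=8149040695, p(135)=9035836076, p(136)=10015581680, p(137)=11097645016, p(138)=12292341831, p(139)=13610949895, p(140)=15065878135, p(141)=16670689208, p(142)=18440293320, p(143)=20390982757, p(144)=22540654445, p(145)=24908858009, p(146)=27517052599, p(147)=30388671978, p(148)=33549419497, p(149)=37027355200, p(150)=40853235313, p(151)=45060624582, p(152)=49686288421, p(153)=54770336324, p(154)=60356673280, p(155)=66493182097, p(156)=73232243759, p(157)=80630964769, p(158)=88751778802, p(159)=97662728555, p(160)=107438159466, p(161)=118159068427, p(162)=129913904637, p(163)=142798995930, p(164)=156919475295, p(165)=172389800255, p(166)=189334822579, p(167)=207890420102, p(168)=228204732751, p(169)=250438925115, p(170)=274768617130, p(171)=301384802048, p(172)=330495499613, p(173)=362326859895, p(174)=397125074750.
Final step: p(175) = p(174) + p(173) - p(170) - p(168) + p(163) + p(160) - p(153) - p(149) + p(140) + p(135) - p(124) - p(118) + p(105) + p(98) - p(83) - p(75) + p(58) + p(49) - p(30) - p(20)
= 397125074750 + 362326859895 - 274768617130 - 228204732751 + 142798995930 + 107438159466 - 54770336324 - 37027355200 + 15065878135 + 9035836076 - 2841940500 - 1482074143 + 342325709 + 150198136 - 23338469 - 8118264 + 715220 + 173525 - 5604 - 627
= 435157697830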